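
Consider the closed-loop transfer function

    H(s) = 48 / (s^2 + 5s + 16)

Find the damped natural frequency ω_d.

ω_d ≈ 3.122 rad/s

Comparing s^2 + 5s + 16 to s^2 + 2ζωₙs + ωₙ²: ωₙ = 4 rad/s and ζ = 5/(2·4) = 0.625.
ζωₙ = 5/2 = 2.5, so ω_d = ωₙ√(1−ζ²) = √(ωₙ² − (ζωₙ)²) = √(16 − 2.5²) = √9.75 ≈ 3.122 rad/s.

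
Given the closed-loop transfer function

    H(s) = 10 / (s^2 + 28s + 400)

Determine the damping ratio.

Compare the denominator to the standard form s^2 + 2ζωₙs + ωₙ².
ωₙ² = 400, so ωₙ = 20 rad/s.
2ζωₙ = 28, so ζ = 28/(2·20) = 0.7.

ζ = 0.7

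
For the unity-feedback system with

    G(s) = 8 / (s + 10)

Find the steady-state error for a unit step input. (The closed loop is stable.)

e_ss = 0.5556

G(s) has no poles at the origin.
This is a Type 0 system. Kp = lim_{s→0} G(s) = 8/10 = 4/5.
e_ss = 1/(1 + Kp) = 1/(1 + 4/5) = 5/9 ≈ 0.5556.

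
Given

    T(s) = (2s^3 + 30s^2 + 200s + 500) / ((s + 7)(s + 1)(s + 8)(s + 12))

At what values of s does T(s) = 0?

Set the numerator to zero: 2s^3 + 30s^2 + 200s + 500 = 0, i.e. 2·(s^3 + 15s^2 + 100s + 250) = 0.
Factoring: (s^2 + 10s + 50)(s + 5) = 0.

s = -5 ± 5j, -5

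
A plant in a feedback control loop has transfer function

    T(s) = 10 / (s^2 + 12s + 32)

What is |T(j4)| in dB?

|T(j4)|_dB ≈ -14.1 dB

Substitute s = j4: numerator = 10, denominator = 16 + j48.
|T(j4)| = |10| / |16 + j48| = 10 / 50.596 ≈ 0.1976.
In decibels: 20·log₁₀(0.1976) ≈ -14.1 dB.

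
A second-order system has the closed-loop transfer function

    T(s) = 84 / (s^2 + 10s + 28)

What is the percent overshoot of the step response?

Comparing s^2 + 10s + 28 to s^2 + 2ζωₙs + ωₙ²: ωₙ = √28 ≈ 5.292 rad/s and ζ = 10/(2·√28) ≈ 0.9449.
%OS = 100·exp(−πζ/√(1−ζ²)) = 100·exp(−π·0.9449/√(1−0.9449²)) ≈ 0.0115%.

%OS ≈ 0.0115%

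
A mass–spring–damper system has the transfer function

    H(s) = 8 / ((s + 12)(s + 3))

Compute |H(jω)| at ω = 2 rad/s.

Substitute s = j2: numerator = 8, denominator = 32 + j30.
|H(j2)| = |8| / |32 + j30| = 8 / 43.863 ≈ 0.1824.

|H(j2)| ≈ 0.1824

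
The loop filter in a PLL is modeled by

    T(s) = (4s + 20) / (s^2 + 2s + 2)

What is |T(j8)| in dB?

Substitute s = j8: numerator = 20 + j32, denominator = -62 + j16.
|T(j8)| = |20 + j32| / |-62 + j16| = 37.736 / 64.031 ≈ 0.5893.
In decibels: 20·log₁₀(0.5893) ≈ -4.59 dB.

|T(j8)|_dB ≈ -4.59 dB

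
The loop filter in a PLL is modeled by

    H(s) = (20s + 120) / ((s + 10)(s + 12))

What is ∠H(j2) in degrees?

∠H(j2) ≈ -2.337°

At s = j2: numerator = 120 + j40, denominator = 116 + j44.
∠H = ∠num − ∠den = 18.435° − (20.772°) = -2.337°.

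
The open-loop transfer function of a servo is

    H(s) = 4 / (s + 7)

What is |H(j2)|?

Substitute s = j2: numerator = 4, denominator = 7 + j2.
|H(j2)| = |4| / |7 + j2| = 4 / 7.2801 ≈ 0.5494.

|H(j2)| ≈ 0.5494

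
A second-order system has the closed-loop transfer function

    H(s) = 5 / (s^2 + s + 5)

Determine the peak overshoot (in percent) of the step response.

Comparing s^2 + s + 5 to s^2 + 2ζωₙs + ωₙ²: ωₙ = √5 ≈ 2.236 rad/s and ζ = 1/(2·√5) ≈ 0.2236.
%OS = 100·exp(−πζ/√(1−ζ²)) = 100·exp(−π·0.2236/√(1−0.2236²)) ≈ 48.6%.

%OS ≈ 48.6%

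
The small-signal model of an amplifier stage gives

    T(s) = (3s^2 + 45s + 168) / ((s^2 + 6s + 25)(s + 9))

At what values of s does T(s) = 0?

Set the numerator to zero: 3s^2 + 45s + 168 = 0, i.e. 3·(s^2 + 15s + 56) = 0.
Factoring: (s + 7)(s + 8) = 0.

s = -7, -8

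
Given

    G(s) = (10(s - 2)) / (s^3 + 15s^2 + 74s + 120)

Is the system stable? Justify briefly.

stable

The denominator s^3 + 15s^2 + 74s + 120 factors as (s + 4)(s + 5)(s + 6), giving poles at s = -4, -5, -6.
Since all poles lie strictly in the left half-plane, the system is stable.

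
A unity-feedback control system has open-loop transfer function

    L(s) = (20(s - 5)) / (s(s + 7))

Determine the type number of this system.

Type 1

The denominator has 1 factor of s at the origin (free integrator), so this is a Type 1 system.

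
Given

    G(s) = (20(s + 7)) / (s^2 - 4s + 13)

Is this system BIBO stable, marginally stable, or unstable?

The denominator s^2 - 4s + 13 factors as (s^2 - 4s + 13), giving poles at s = 2 + 3j, 2 - 3j.
Since the pole(s) at s = 2 ± 3j lie in the right half-plane, the system is unstable.

unstable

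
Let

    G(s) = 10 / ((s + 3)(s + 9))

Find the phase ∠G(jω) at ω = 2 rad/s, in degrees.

At s = j2: numerator = 10, denominator = 23 + j24.
∠G = ∠num − ∠den = 0° − (46.219°) = -46.22°.

∠G(j2) ≈ -46.22°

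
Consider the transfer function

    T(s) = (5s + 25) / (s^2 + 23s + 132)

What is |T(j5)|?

Substitute s = j5: numerator = 25 + j25, denominator = 107 + j115.
|T(j5)| = |25 + j25| / |107 + j115| = 35.355 / 157.08 ≈ 0.2251.

|T(j5)| ≈ 0.2251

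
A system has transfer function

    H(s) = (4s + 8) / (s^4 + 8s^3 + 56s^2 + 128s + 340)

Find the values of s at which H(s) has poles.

The poles are the roots of the denominator s^4 + 8s^3 + 56s^2 + 128s + 340 = 0.
No real roots exist; factor into two real quadratics: (s^2 + 6s + 34)(s^2 + 2s + 10) = 0.
Each quadratic gives a conjugate pair via the quadratic formula.

s = -3 ± 5j, -1 ± 3j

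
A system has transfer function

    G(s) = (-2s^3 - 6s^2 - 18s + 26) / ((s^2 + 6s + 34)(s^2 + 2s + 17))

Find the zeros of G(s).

Set the numerator to zero: -2s^3 - 6s^2 - 18s + 26 = 0, i.e. -2·(s^3 + 3s^2 + 9s - 13) = 0.
Factoring: (s - 1)(s^2 + 4s + 13) = 0.

s = 1, -2 ± 3j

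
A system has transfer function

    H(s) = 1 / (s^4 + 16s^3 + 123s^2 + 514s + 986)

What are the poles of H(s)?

The poles are the roots of the denominator s^4 + 16s^3 + 123s^2 + 514s + 986 = 0.
No real roots exist; factor into two real quadratics: (s^2 + 10s + 29)(s^2 + 6s + 34) = 0.
Each quadratic gives a conjugate pair via the quadratic formula.

s = -5 + 2j, -5 - 2j, -3 + 5j, -3 - 5j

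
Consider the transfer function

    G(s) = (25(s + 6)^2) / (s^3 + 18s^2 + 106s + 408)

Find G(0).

Set s = 0: G(0) = (900) / (408) = 75/34.

G(0) = 75/34 ≈ 2.206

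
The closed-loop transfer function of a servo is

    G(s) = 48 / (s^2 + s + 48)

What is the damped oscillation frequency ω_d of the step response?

Comparing s^2 + s + 48 to s^2 + 2ζωₙs + ωₙ²: ωₙ = √48 ≈ 6.928 rad/s and ζ = 1/(2·√48) ≈ 0.07217.
ζωₙ = 1/2 = 0.5, so ω_d = ωₙ√(1−ζ²) = √(ωₙ² − (ζωₙ)²) = √(48 − 0.5²) = √47.75 ≈ 6.910 rad/s.

ω_d ≈ 6.910 rad/s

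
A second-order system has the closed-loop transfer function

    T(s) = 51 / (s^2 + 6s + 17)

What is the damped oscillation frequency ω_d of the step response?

ω_d ≈ 2.828 rad/s

Comparing s^2 + 6s + 17 to s^2 + 2ζωₙs + ωₙ²: ωₙ = √17 ≈ 4.123 rad/s and ζ = 6/(2·√17) ≈ 0.7276.
ζωₙ = 6/2 = 3, so ω_d = ωₙ√(1−ζ²) = √(ωₙ² − (ζωₙ)²) = √(17 − 3²) = √8 ≈ 2.828 rad/s.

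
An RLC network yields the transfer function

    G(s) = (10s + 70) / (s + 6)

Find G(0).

G(0) = 35/3 ≈ 11.67

Set s = 0: G(0) = (70) / (6) = 35/3.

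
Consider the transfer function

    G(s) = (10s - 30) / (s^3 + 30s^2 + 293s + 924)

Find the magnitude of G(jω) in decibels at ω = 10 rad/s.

Substitute s = j10: numerator = -30 + j100, denominator = -2076 + j1930.
|G(j10)| = |-30 + j100| / |-2076 + j1930| = 104.40 / 2834.6 ≈ 0.03683.
In decibels: 20·log₁₀(0.03683) ≈ -28.7 dB.

|G(j10)|_dB ≈ -28.7 dB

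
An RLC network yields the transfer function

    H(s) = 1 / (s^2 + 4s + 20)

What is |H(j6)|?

|H(j6)| ≈ 0.03467

Substitute s = j6: numerator = 1, denominator = -16 + j24.
|H(j6)| = |1| / |-16 + j24| = 1 / 28.844 ≈ 0.03467.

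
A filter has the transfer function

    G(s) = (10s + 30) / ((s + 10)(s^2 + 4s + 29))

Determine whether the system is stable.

stable

The poles can be read from the denominator factors: s = -10, -2 ± 5j.
Since all poles lie strictly in the left half-plane, the system is stable.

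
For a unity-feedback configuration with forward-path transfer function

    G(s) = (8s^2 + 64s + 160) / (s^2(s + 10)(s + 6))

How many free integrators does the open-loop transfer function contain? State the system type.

The denominator has 2 factors of s at the origin (free integrators), so this is a Type 2 system.

Type 2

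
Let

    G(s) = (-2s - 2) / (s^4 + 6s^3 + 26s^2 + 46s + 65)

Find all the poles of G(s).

s = -1 ± 2j, -2 ± 3j

The poles are the roots of the denominator s^4 + 6s^3 + 26s^2 + 46s + 65 = 0.
No real roots exist; factor into two real quadratics: (s^2 + 2s + 5)(s^2 + 4s + 13) = 0.
Each quadratic gives a conjugate pair via the quadratic formula.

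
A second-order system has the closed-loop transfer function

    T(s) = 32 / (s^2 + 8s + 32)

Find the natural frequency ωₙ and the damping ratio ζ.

Compare the denominator to the standard form s^2 + 2ζωₙs + ωₙ².
ωₙ² = 32, so ωₙ = √32 ≈ 5.657 rad/s.
2ζωₙ = 8, so ζ = 8/(2·√32) ≈ 0.7071.

ωₙ ≈ 5.657 rad/s, ζ ≈ 0.7071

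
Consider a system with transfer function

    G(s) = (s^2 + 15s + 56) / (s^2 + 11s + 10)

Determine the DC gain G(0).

G(0) = 28/5 ≈ 5.600

Set s = 0: G(0) = (56) / (10) = 28/5.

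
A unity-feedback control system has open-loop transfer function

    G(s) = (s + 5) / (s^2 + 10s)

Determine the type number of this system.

Factor s from the denominator: s^2 + 10s = s·(s + 10).
There is 1 pole at the origin, so the system is Type 1.

Type 1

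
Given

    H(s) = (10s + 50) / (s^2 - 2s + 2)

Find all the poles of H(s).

s = 1 + j, 1 - j

The poles are the roots of the denominator s^2 - 2s + 2 = 0.
Using the quadratic formula: s = (2 ± √(-4))/2 = 1 ± 1j.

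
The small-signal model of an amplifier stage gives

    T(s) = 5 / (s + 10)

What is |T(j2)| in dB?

|T(j2)|_dB ≈ -6.19 dB

Substitute s = j2: numerator = 5, denominator = 10 + j2.
|T(j2)| = |5| / |10 + j2| = 5 / 10.198 ≈ 0.4903.
In decibels: 20·log₁₀(0.4903) ≈ -6.19 dB.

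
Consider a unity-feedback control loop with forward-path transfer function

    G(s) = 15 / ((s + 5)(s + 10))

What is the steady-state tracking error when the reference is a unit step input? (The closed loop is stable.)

G(s) has no poles at the origin.
This is a Type 0 system. Kp = lim_{s→0} G(s) = 15/50 = 3/10.
e_ss = 1/(1 + Kp) = 1/(1 + 3/10) = 10/13 ≈ 0.7692.

e_ss = 0.7692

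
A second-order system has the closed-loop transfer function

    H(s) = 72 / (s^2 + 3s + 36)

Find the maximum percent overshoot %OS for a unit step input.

Comparing s^2 + 3s + 36 to s^2 + 2ζωₙs + ωₙ²: ωₙ = 6 rad/s and ζ = 3/(2·6) = 0.25.
%OS = 100·exp(−πζ/√(1−ζ²)) = 100·exp(−π·0.25/√(1−0.25²)) ≈ 44.4%.

%OS ≈ 44.4%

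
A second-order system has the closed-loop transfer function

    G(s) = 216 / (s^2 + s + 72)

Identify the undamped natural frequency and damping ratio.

ωₙ ≈ 8.485 rad/s, ζ ≈ 0.05893

Compare the denominator to the standard form s^2 + 2ζωₙs + ωₙ².
ωₙ² = 72, so ωₙ = √72 ≈ 8.485 rad/s.
2ζωₙ = 1, so ζ = 1/(2·√72) ≈ 0.05893.
With ζ = 0.05893 the response is underdamped.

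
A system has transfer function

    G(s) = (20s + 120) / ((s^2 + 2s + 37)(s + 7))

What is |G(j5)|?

Substitute s = j5: numerator = 120 + j100, denominator = 34 + j130.
|G(j5)| = |120 + j100| / |34 + j130| = 156.20 / 134.37 ≈ 1.162.

|G(j5)| ≈ 1.162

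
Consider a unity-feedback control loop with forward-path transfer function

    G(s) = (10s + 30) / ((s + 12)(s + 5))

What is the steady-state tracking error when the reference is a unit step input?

e_ss = 0.6667

G(s) has no poles at the origin.
This is a Type 0 system. Kp = lim_{s→0} G(s) = 30/60 = 1/2.
e_ss = 1/(1 + Kp) = 1/(1 + 1/2) = 2/3 ≈ 0.6667.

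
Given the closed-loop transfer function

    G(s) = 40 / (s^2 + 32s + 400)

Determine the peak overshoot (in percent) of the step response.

Comparing s^2 + 32s + 400 to s^2 + 2ζωₙs + ωₙ²: ωₙ = 20 rad/s and ζ = 32/(2·20) = 0.8.
%OS = 100·exp(−πζ/√(1−ζ²)) = 100·exp(−π·0.8/√(1−0.8²)) ≈ 1.52%.

%OS ≈ 1.52%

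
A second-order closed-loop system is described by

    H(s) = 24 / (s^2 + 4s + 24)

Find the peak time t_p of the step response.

Comparing s^2 + 4s + 24 to s^2 + 2ζωₙs + ωₙ²: ωₙ = √24 ≈ 4.899 rad/s and ζ = 4/(2·√24) ≈ 0.4082.
ζωₙ = 4/2 = 2, so ω_d = ωₙ√(1−ζ²) = √(ωₙ² − (ζωₙ)²) = √(24 − 2²) = √20 ≈ 4.472 rad/s.
t_p = π/ω_d = π/4.472 ≈ 0.7025 s.

t_p ≈ 0.7025 s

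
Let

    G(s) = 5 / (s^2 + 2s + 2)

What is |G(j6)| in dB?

|G(j6)|_dB ≈ -17.2 dB

Substitute s = j6: numerator = 5, denominator = -34 + j12.
|G(j6)| = |5| / |-34 + j12| = 5 / 36.056 ≈ 0.1387.
In decibels: 20·log₁₀(0.1387) ≈ -17.2 dB.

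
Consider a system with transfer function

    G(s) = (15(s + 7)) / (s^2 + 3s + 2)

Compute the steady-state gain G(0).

Set s = 0: G(0) = (105) / (2) = 105/2.

G(0) = 105/2 ≈ 52.50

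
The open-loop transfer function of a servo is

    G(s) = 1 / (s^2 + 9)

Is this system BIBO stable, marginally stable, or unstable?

marginally stable

The denominator s^2 + 9 factors as (s^2 + 9), giving poles at s = ±3j.
Since the simple pole(s) at s = ±3j lie on the jω-axis with none in the right half-plane, the system is marginally stable.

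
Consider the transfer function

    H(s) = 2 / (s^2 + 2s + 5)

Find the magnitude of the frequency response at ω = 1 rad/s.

|H(j1)| ≈ 0.4472

Substitute s = j1: numerator = 2, denominator = 4 + j2.
|H(j1)| = |2| / |4 + j2| = 2 / 4.4721 ≈ 0.4472.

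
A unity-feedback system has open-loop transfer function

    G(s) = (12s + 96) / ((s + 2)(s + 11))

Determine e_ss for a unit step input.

e_ss = 0.1864

G(s) has no poles at the origin.
This is a Type 0 system. Kp = lim_{s→0} G(s) = 96/22 = 48/11.
e_ss = 1/(1 + Kp) = 1/(1 + 48/11) = 11/59 ≈ 0.1864.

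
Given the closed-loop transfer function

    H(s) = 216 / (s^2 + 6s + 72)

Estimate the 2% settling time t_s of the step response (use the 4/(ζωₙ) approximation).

Comparing s^2 + 6s + 72 to s^2 + 2ζωₙs + ωₙ²: ωₙ = √72 ≈ 8.485 rad/s and ζ = 6/(2·√72) ≈ 0.3536.
ζωₙ = 6/2 = 3, so t_s ≈ 4/(ζωₙ) = 4/3 ≈ 1.333 s.

t_s ≈ 1.333 s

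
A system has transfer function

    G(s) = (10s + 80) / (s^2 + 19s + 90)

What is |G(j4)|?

|G(j4)| ≈ 0.8432

Substitute s = j4: numerator = 80 + j40, denominator = 74 + j76.
|G(j4)| = |80 + j40| / |74 + j76| = 89.443 / 106.08 ≈ 0.8432.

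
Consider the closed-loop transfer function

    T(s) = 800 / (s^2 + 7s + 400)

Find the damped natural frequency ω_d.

ω_d ≈ 19.69 rad/s

Comparing s^2 + 7s + 400 to s^2 + 2ζωₙs + ωₙ²: ωₙ = 20 rad/s and ζ = 7/(2·20) = 0.175.
ζωₙ = 7/2 = 3.5, so ω_d = ωₙ√(1−ζ²) = √(ωₙ² − (ζωₙ)²) = √(400 − 3.5²) = √387.75 ≈ 19.69 rad/s.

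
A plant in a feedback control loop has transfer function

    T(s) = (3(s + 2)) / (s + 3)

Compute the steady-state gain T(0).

T(0) = 2

At s = 0 each factor (s + a) contributes a and each (s^2 + bs + c) contributes c.
T(0) = 3·(2) / ((3)) = 6/3 = 2.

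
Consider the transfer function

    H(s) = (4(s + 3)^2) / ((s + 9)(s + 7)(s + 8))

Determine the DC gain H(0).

H(0) = 1/14 ≈ 0.07143

At s = 0 each factor (s + a) contributes a and each (s^2 + bs + c) contributes c.
H(0) = 4·(3) · (3) / ((9) · (7) · (8)) = 36/504 = 1/14.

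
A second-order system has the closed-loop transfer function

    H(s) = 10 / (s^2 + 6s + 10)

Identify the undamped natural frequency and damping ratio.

ωₙ ≈ 3.162 rad/s, ζ ≈ 0.9487

Compare the denominator to the standard form s^2 + 2ζωₙs + ωₙ².
ωₙ² = 10, so ωₙ = √10 ≈ 3.162 rad/s.
2ζωₙ = 6, so ζ = 6/(2·√10) ≈ 0.9487.
With ζ = 0.9487 the response is underdamped.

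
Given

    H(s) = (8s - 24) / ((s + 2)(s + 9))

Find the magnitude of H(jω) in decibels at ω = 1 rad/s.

|H(j1)|_dB ≈ 1.93 dB

Substitute s = j1: numerator = -24 + j8, denominator = 17 + j11.
|H(j1)| = |-24 + j8| / |17 + j11| = 25.298 / 20.248 ≈ 1.249.
In decibels: 20·log₁₀(1.249) ≈ 1.93 dB.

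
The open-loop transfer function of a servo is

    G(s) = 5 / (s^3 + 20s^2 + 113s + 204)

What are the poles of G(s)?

s = -4 ± j, -12

The poles are the roots of the denominator s^3 + 20s^2 + 113s + 204 = 0.
Trying s = -12: the polynomial evaluates to 0, so (s + 12) is a factor.
Dividing out leaves s^2 + 8s + 17 = 0.
The quadratic formula then gives s = -4 ± 1j.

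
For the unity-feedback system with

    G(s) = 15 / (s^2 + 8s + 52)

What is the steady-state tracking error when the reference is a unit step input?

G(s) has no poles at the origin.
This is a Type 0 system. Kp = lim_{s→0} G(s) = 15/52.
e_ss = 1/(1 + Kp) = 1/(1 + 15/52) = 52/67 ≈ 0.7761.

e_ss = 0.7761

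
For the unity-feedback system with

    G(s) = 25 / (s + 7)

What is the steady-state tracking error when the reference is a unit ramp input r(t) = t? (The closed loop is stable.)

e_ss = ∞

G(s) has no poles at the origin.
This is a Type 0 system; Kv = lim_{s→0} s·G(s) = 0, so the steady-state error for a ramp input is infinite.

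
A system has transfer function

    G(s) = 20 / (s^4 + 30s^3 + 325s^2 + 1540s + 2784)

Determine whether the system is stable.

stable

The denominator s^4 + 30s^3 + 325s^2 + 1540s + 2784 factors as (s + 12)(s^2 + 10s + 29)(s + 8), giving poles at s = -12, -5 + 2j, -5 - 2j, -8.
Since all poles lie strictly in the left half-plane, the system is stable.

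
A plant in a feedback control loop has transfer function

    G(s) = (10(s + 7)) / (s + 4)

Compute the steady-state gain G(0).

G(0) = 35/2 ≈ 17.50

At s = 0 each factor (s + a) contributes a and each (s^2 + bs + c) contributes c.
G(0) = 10·(7) / ((4)) = 70/4 = 35/2.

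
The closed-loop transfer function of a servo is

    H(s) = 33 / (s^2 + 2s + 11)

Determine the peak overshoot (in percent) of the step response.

%OS ≈ 37.0%

Comparing s^2 + 2s + 11 to s^2 + 2ζωₙs + ωₙ²: ωₙ = √11 ≈ 3.317 rad/s and ζ = 2/(2·√11) ≈ 0.3015.
%OS = 100·exp(−πζ/√(1−ζ²)) = 100·exp(−π·0.3015/√(1−0.3015²)) ≈ 37.0%.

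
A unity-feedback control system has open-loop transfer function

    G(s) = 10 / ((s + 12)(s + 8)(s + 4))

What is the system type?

Type 0

The denominator has no factor of s at the origin — no free integrator — so this is a Type 0 system.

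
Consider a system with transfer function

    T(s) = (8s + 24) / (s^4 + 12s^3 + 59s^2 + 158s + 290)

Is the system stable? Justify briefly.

The denominator s^4 + 12s^3 + 59s^2 + 158s + 290 factors as (s^2 + 2s + 10)(s^2 + 10s + 29), giving poles at s = -1 + 3j, -1 - 3j, -5 + 2j, -5 - 2j.
Since all poles lie strictly in the left half-plane, the system is stable.

stable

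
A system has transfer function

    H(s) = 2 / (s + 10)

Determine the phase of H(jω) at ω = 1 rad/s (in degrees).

At s = j1: numerator = 2, denominator = 10 + j1.
∠H = ∠num − ∠den = 0° − (5.7106°) = -5.711°.

∠H(j1) ≈ -5.711°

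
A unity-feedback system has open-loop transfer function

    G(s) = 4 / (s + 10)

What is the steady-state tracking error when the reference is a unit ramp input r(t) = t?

G(s) has no poles at the origin.
This is a Type 0 system; Kv = lim_{s→0} s·G(s) = 0, so the steady-state error for a ramp input is infinite.

e_ss = ∞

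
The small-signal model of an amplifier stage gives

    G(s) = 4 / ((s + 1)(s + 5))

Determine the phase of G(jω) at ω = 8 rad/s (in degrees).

At s = j8: numerator = 4, denominator = -59 + j48.
∠G = ∠num − ∠den = 0° − (140.87°) = -140.9°.

∠G(j8) ≈ -140.9°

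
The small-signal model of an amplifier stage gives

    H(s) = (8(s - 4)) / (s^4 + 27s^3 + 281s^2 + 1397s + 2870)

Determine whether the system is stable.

stable

The denominator s^4 + 27s^3 + 281s^2 + 1397s + 2870 factors as (s + 7)(s + 10)(s^2 + 10s + 41), giving poles at s = -7, -10, -5 + 4j, -5 - 4j.
Since all poles lie strictly in the left half-plane, the system is stable.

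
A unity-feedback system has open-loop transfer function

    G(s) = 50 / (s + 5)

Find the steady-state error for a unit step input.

e_ss = 0.09091

G(s) has no poles at the origin.
This is a Type 0 system. Kp = lim_{s→0} G(s) = 50/5 = 10.
e_ss = 1/(1 + Kp) = 1/(1 + 10) = 1/11 ≈ 0.09091.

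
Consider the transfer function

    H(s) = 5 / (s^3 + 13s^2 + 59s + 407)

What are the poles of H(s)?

s = -1 ± 6j, -11

The poles are the roots of the denominator s^3 + 13s^2 + 59s + 407 = 0.
Trying s = -11: the polynomial evaluates to 0, so (s + 11) is a factor.
Dividing out leaves s^2 + 2s + 37 = 0.
The quadratic formula then gives s = -1 ± 6j.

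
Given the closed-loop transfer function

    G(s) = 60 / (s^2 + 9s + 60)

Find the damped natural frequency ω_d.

Comparing s^2 + 9s + 60 to s^2 + 2ζωₙs + ωₙ²: ωₙ = √60 ≈ 7.746 rad/s and ζ = 9/(2·√60) ≈ 0.5809.
ζωₙ = 9/2 = 4.5, so ω_d = ωₙ√(1−ζ²) = √(ωₙ² − (ζωₙ)²) = √(60 − 4.5²) = √39.75 ≈ 6.305 rad/s.

ω_d ≈ 6.305 rad/s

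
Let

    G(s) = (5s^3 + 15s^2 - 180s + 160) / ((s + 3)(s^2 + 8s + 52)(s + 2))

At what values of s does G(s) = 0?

Set the numerator to zero: 5s^3 + 15s^2 - 180s + 160 = 0, i.e. 5·(s^3 + 3s^2 - 36s + 32) = 0.
Factoring: (s + 8)(s - 4)(s - 1) = 0.

s = -8, 4, 1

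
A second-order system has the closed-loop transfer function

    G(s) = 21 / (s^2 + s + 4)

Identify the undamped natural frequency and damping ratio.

ωₙ = 2 rad/s, ζ = 0.25

Compare the denominator to the standard form s^2 + 2ζωₙs + ωₙ².
ωₙ² = 4, so ωₙ = 2 rad/s.
2ζωₙ = 1, so ζ = 1/(2·2) = 0.25.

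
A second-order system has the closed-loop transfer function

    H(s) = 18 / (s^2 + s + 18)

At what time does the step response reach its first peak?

t_p ≈ 0.7457 s

Comparing s^2 + s + 18 to s^2 + 2ζωₙs + ωₙ²: ωₙ = √18 ≈ 4.243 rad/s and ζ = 1/(2·√18) ≈ 0.1179.
ζωₙ = 1/2 = 0.5, so ω_d = ωₙ√(1−ζ²) = √(ωₙ² − (ζωₙ)²) = √(18 − 0.5²) = √17.75 ≈ 4.213 rad/s.
t_p = π/ω_d = π/4.213 ≈ 0.7457 s.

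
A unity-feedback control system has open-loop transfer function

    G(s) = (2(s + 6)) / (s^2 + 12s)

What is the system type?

The denominator has 1 factor of s at the origin (free integrator), so this is a Type 1 system.

Type 1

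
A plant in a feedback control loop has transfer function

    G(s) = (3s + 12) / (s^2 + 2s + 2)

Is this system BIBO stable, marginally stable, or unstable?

The denominator s^2 + 2s + 2 factors as (s^2 + 2s + 2), giving poles at s = -1 ± j.
Since all poles lie strictly in the left half-plane, the system is stable.

stable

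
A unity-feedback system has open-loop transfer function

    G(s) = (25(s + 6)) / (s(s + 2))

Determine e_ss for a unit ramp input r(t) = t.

G(s) has one pole at the origin.
This is a Type 1 system. Kv = lim_{s→0} s·G(s) = 150/2 = 75.
e_ss = 1/Kv = 1/(75) = 1/75 ≈ 0.01333.

e_ss = 0.01333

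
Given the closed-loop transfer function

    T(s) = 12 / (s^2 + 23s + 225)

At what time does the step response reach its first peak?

Comparing s^2 + 23s + 225 to s^2 + 2ζωₙs + ωₙ²: ωₙ = 15 rad/s and ζ = 23/(2·15) ≈ 0.7667.
ζωₙ = 23/2 = 11.5, so ω_d = ωₙ√(1−ζ²) = √(ωₙ² − (ζωₙ)²) = √(225 − 11.5²) = √92.75 ≈ 9.631 rad/s.
t_p = π/ω_d = π/9.631 ≈ 0.3262 s.

t_p ≈ 0.3262 s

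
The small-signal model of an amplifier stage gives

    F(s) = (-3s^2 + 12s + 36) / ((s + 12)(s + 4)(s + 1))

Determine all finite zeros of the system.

Set the numerator to zero: -3s^2 + 12s + 36 = 0, i.e. -3·(s^2 - 4s - 12) = 0.
Factoring: (s + 2)(s - 6) = 0.

s = -2, 6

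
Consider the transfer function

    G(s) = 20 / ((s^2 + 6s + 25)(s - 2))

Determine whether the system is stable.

The poles can be read from the denominator factors: s = -3 ± 4j, 2.
Since the pole(s) at s = 2 lie in the right half-plane, the system is unstable.

unstable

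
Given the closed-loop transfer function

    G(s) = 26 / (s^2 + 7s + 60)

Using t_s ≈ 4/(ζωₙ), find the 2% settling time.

t_s ≈ 1.143 s

Comparing s^2 + 7s + 60 to s^2 + 2ζωₙs + ωₙ²: ωₙ = √60 ≈ 7.746 rad/s and ζ = 7/(2·√60) ≈ 0.4518.
ζωₙ = 7/2 = 3.5, so t_s ≈ 4/(ζωₙ) = 4/3.5 ≈ 1.143 s.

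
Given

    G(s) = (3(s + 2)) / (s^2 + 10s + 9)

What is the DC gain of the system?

Set s = 0: G(0) = (6) / (9) = 2/3.

G(0) = 2/3 ≈ 0.6667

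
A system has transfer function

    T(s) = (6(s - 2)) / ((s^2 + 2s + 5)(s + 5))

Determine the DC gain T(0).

At s = 0 each factor (s + a) contributes a and each (s^2 + bs + c) contributes c.
T(0) = 6·(-2) / ((5) · (5)) = -12/25 = -12/25.

T(0) = -12/25 ≈ -0.4800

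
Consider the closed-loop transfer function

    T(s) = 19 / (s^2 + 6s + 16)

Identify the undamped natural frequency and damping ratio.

ωₙ = 4 rad/s, ζ = 0.75

Compare the denominator to the standard form s^2 + 2ζωₙs + ωₙ².
ωₙ² = 16, so ωₙ = 4 rad/s.
2ζωₙ = 6, so ζ = 6/(2·4) = 0.75.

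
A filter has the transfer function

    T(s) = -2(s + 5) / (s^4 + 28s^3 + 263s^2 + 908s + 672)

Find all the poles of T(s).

The poles are the roots of the denominator s^4 + 28s^3 + 263s^2 + 908s + 672 = 0.
Trying s = -12: the polynomial evaluates to 0, so (s + 12) is a factor.
Dividing out leaves s^3 + 16s^2 + 71s + 56 = 0.
This factors further as (s + 8)(s + 1)(s + 7) = 0.

s = -12, -8, -1, -7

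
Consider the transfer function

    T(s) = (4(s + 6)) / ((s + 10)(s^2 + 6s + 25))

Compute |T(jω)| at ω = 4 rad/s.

|T(j4)| ≈ 0.1045

Substitute s = j4: numerator = 24 + j16, denominator = -6 + j276.
|T(j4)| = |24 + j16| / |-6 + j276| = 28.844 / 276.07 ≈ 0.1045.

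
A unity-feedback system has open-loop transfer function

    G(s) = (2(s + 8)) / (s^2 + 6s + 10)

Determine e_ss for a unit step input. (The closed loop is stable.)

e_ss = 0.3846

G(s) has no poles at the origin.
This is a Type 0 system. Kp = lim_{s→0} G(s) = 16/10 = 8/5.
e_ss = 1/(1 + Kp) = 1/(1 + 8/5) = 5/13 ≈ 0.3846.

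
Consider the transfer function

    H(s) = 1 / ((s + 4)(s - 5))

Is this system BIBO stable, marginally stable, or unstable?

unstable

The poles can be read from the denominator factors: s = -4, 5.
Since the pole(s) at s = 5 lie in the right half-plane, the system is unstable.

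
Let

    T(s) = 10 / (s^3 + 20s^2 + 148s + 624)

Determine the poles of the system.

s = -4 ± 6j, -12

The poles are the roots of the denominator s^3 + 20s^2 + 148s + 624 = 0.
Trying s = -12: the polynomial evaluates to 0, so (s + 12) is a factor.
Dividing out leaves s^2 + 8s + 52 = 0.
The quadratic formula then gives s = -4 ± 6j.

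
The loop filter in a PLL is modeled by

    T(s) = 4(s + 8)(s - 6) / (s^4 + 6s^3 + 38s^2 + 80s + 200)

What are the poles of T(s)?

The poles are the roots of the denominator s^4 + 6s^3 + 38s^2 + 80s + 200 = 0.
No real roots exist; factor into two real quadratics: (s^2 + 2s + 10)(s^2 + 4s + 20) = 0.
Each quadratic gives a conjugate pair via the quadratic formula.

s = -1 + 3j, -1 - 3j, -2 + 4j, -2 - 4j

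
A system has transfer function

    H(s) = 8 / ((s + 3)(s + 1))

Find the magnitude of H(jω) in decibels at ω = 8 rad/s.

Substitute s = j8: numerator = 8, denominator = -61 + j32.
|H(j8)| = |8| / |-61 + j32| = 8 / 68.884 ≈ 0.1161.
In decibels: 20·log₁₀(0.1161) ≈ -18.7 dB.

|H(j8)|_dB ≈ -18.7 dB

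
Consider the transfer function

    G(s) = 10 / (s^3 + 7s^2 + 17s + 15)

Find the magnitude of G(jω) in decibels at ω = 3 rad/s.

Substitute s = j3: numerator = 10, denominator = -48 + j24.
|G(j3)| = |10| / |-48 + j24| = 10 / 53.666 ≈ 0.1863.
In decibels: 20·log₁₀(0.1863) ≈ -14.6 dB.

|G(j3)|_dB ≈ -14.6 dB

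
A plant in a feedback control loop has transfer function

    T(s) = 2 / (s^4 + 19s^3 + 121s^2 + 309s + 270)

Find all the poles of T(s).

The poles are the roots of the denominator s^4 + 19s^3 + 121s^2 + 309s + 270 = 0.
Trying s = -3: the polynomial evaluates to 0, so (s + 3) is a factor.
Dividing out leaves s^3 + 16s^2 + 73s + 90 = 0.
This factors further as (s + 5)(s + 2)(s + 9) = 0.

s = -3, -5, -2, -9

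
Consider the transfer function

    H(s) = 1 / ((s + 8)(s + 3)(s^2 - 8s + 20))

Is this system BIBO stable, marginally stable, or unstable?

unstable

The poles can be read from the denominator factors: s = -8, -3, 4 + 2j, 4 - 2j.
Since the pole(s) at s = 4 + 2j, 4 - 2j lie in the right half-plane, the system is unstable.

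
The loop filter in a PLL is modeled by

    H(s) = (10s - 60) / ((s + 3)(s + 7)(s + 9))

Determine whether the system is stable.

The poles can be read from the denominator factors: s = -3, -7, -9.
Since all poles lie strictly in the left half-plane, the system is stable.

stable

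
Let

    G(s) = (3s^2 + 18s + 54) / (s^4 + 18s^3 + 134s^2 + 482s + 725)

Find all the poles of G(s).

s = -5 ± 2j, -4 ± 3j

The poles are the roots of the denominator s^4 + 18s^3 + 134s^2 + 482s + 725 = 0.
No real roots exist; factor into two real quadratics: (s^2 + 10s + 29)(s^2 + 8s + 25) = 0.
Each quadratic gives a conjugate pair via the quadratic formula.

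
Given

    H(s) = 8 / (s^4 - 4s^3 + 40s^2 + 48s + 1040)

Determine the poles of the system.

The poles are the roots of the denominator s^4 - 4s^3 + 40s^2 + 48s + 1040 = 0.
No real roots exist; factor into two real quadratics: (s^2 - 8s + 52)(s^2 + 4s + 20) = 0.
Each quadratic gives a conjugate pair via the quadratic formula.

s = 4 ± 6j, -2 ± 4j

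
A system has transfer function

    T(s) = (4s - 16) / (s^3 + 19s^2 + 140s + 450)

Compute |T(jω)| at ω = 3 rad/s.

Substitute s = j3: numerator = -16 + j12, denominator = 279 + j393.
|T(j3)| = |-16 + j12| / |279 + j393| = 20 / 481.96 ≈ 0.04150.

|T(j3)| ≈ 0.04150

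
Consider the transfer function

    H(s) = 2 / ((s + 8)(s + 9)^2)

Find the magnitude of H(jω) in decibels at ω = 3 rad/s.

Substitute s = j3: numerator = 2, denominator = 414 + j648.
|H(j3)| = |2| / |414 + j648| = 2 / 768.96 ≈ 0.002601.
In decibels: 20·log₁₀(0.002601) ≈ -51.7 dB.

|H(j3)|_dB ≈ -51.7 dB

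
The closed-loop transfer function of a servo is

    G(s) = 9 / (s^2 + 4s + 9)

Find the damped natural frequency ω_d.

Comparing s^2 + 4s + 9 to s^2 + 2ζωₙs + ωₙ²: ωₙ = 3 rad/s and ζ = 4/(2·3) ≈ 0.6667.
ζωₙ = 4/2 = 2, so ω_d = ωₙ√(1−ζ²) = √(ωₙ² − (ζωₙ)²) = √(9 − 2²) = √5 ≈ 2.236 rad/s.

ω_d ≈ 2.236 rad/s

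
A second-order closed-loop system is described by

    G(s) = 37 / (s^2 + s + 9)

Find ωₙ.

ωₙ = 3 rad/s

Compare the denominator to the standard form s^2 + 2ζωₙs + ωₙ².
ωₙ² = 9, so ωₙ = 3 rad/s.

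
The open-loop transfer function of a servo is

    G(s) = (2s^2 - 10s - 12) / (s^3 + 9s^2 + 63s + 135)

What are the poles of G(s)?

The poles are the roots of the denominator s^3 + 9s^2 + 63s + 135 = 0.
Trying s = -3: the polynomial evaluates to 0, so (s + 3) is a factor.
Dividing out leaves s^2 + 6s + 45 = 0.
The quadratic formula then gives s = -3 ± 6j.

s = -3 + 6j, -3 - 6j, -3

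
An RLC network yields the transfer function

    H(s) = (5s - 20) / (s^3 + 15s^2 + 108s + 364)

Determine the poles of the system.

The poles are the roots of the denominator s^3 + 15s^2 + 108s + 364 = 0.
Trying s = -7: the polynomial evaluates to 0, so (s + 7) is a factor.
Dividing out leaves s^2 + 8s + 52 = 0.
The quadratic formula then gives s = -4 ± 6j.

s = -4 + 6j, -4 - 6j, -7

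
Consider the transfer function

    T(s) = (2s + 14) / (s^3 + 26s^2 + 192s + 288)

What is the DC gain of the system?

T(0) = 7/144 ≈ 0.04861

Set s = 0: T(0) = (14) / (288) = 7/144.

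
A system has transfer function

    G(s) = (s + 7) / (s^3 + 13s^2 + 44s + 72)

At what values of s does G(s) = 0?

s = -7

Set the numerator to zero: s + 7 = 0.
So s = -7.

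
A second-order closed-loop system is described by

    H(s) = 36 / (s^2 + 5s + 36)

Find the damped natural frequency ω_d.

Comparing s^2 + 5s + 36 to s^2 + 2ζωₙs + ωₙ²: ωₙ = 6 rad/s and ζ = 5/(2·6) ≈ 0.4167.
ζωₙ = 5/2 = 2.5, so ω_d = ωₙ√(1−ζ²) = √(ωₙ² − (ζωₙ)²) = √(36 − 2.5²) = √29.75 ≈ 5.454 rad/s.

ω_d ≈ 5.454 rad/s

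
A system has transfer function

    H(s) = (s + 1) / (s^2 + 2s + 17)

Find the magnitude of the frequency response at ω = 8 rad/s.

Substitute s = j8: numerator = 1 + j8, denominator = -47 + j16.
|H(j8)| = |1 + j8| / |-47 + j16| = 8.0623 / 49.649 ≈ 0.1624.

|H(j8)| ≈ 0.1624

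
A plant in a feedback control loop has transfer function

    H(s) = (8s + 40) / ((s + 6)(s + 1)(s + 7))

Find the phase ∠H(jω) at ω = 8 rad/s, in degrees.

∠H(j8) ≈ -126.8°

At s = j8: numerator = 40 + j64, denominator = -854 - j72.
∠H = ∠num − ∠den = 57.995° − (-175.18°) = 233.2°, which wraps to -126.8°.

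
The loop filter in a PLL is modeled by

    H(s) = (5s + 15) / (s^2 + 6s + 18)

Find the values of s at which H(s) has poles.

s = -3 + 3j, -3 - 3j

The poles are the roots of the denominator s^2 + 6s + 18 = 0.
Using the quadratic formula: s = (-6 ± √(-36))/2 = -3 ± 3j.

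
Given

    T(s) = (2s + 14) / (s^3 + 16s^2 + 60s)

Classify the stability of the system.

marginally stable

The denominator s^3 + 16s^2 + 60s factors as s(s + 10)(s + 6), giving poles at s = 0, -10, -6.
Since the simple pole(s) at s = 0 lie on the jω-axis with none in the right half-plane, the system is marginally stable.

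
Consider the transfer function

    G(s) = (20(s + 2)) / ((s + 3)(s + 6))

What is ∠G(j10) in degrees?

At s = j10: numerator = 40 + j200, denominator = -82 + j90.
∠G = ∠num − ∠den = 78.690° − (132.34°) = -53.65°.

∠G(j10) ≈ -53.65°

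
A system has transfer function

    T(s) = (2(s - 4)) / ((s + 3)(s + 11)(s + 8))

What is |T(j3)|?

|T(j3)| ≈ 0.02420

Substitute s = j3: numerator = -8 + j6, denominator = 66 + j408.
|T(j3)| = |-8 + j6| / |66 + j408| = 10 / 413.30 ≈ 0.02420.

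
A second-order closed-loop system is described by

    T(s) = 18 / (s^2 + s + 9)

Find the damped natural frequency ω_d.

ω_d ≈ 2.958 rad/s

Comparing s^2 + s + 9 to s^2 + 2ζωₙs + ωₙ²: ωₙ = 3 rad/s and ζ = 1/(2·3) ≈ 0.1667.
ζωₙ = 1/2 = 0.5, so ω_d = ωₙ√(1−ζ²) = √(ωₙ² − (ζωₙ)²) = √(9 − 0.5²) = √8.75 ≈ 2.958 rad/s.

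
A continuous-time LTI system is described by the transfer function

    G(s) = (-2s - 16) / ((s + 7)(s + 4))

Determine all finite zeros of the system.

s = -8

Set the numerator to zero: -2s - 16 = 0, i.e. -2·(s + 8) = 0.
So s = -8.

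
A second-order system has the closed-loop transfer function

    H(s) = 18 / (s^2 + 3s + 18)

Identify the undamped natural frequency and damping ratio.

Compare the denominator to the standard form s^2 + 2ζωₙs + ωₙ².
ωₙ² = 18, so ωₙ = √18 ≈ 4.243 rad/s.
2ζωₙ = 3, so ζ = 3/(2·√18) ≈ 0.3536.

ωₙ ≈ 4.243 rad/s, ζ ≈ 0.3536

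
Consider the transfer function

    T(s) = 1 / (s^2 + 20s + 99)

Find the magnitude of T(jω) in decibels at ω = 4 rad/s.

|T(j4)|_dB ≈ -41.2 dB

Substitute s = j4: numerator = 1, denominator = 83 + j80.
|T(j4)| = |1| / |83 + j80| = 1 / 115.28 ≈ 0.008675.
In decibels: 20·log₁₀(0.008675) ≈ -41.2 dB.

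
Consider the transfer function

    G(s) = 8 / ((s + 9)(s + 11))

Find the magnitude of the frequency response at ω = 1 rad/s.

|G(j1)| ≈ 0.07998

Substitute s = j1: numerator = 8, denominator = 98 + j20.
|G(j1)| = |8| / |98 + j20| = 8 / 100.02 ≈ 0.07998.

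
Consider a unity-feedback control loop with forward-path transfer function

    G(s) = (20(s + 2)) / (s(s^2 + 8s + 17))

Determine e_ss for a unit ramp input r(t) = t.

G(s) has one pole at the origin.
This is a Type 1 system. Kv = lim_{s→0} s·G(s) = 40/17.
e_ss = 1/Kv = 1/(40/17) = 17/40 ≈ 0.4250.

e_ss = 0.4250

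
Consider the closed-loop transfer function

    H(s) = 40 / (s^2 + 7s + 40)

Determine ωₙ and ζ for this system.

Compare the denominator to the standard form s^2 + 2ζωₙs + ωₙ².
ωₙ² = 40, so ωₙ = √40 ≈ 6.325 rad/s.
2ζωₙ = 7, so ζ = 7/(2·√40) ≈ 0.5534.

ωₙ ≈ 6.325 rad/s, ζ ≈ 0.5534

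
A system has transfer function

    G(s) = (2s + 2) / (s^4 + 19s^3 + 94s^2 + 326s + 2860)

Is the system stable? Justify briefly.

The denominator s^4 + 19s^3 + 94s^2 + 326s + 2860 factors as (s + 11)(s + 10)(s^2 - 2s + 26), giving poles at s = -11, -10, 1 ± 5j.
Since the pole(s) at s = 1 ± 5j lie in the right half-plane, the system is unstable.

unstable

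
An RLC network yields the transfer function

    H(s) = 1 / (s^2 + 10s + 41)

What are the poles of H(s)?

s = -5 ± 4j

The poles are the roots of the denominator s^2 + 10s + 41 = 0.
Using the quadratic formula: s = (-10 ± √(-64))/2 = -5 ± 4j.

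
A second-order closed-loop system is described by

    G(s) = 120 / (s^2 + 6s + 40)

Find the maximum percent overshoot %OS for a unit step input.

%OS ≈ 18.4%

Comparing s^2 + 6s + 40 to s^2 + 2ζωₙs + ωₙ²: ωₙ = √40 ≈ 6.325 rad/s and ζ = 6/(2·√40) ≈ 0.4743.
%OS = 100·exp(−πζ/√(1−ζ²)) = 100·exp(−π·0.4743/√(1−0.4743²)) ≈ 18.4%.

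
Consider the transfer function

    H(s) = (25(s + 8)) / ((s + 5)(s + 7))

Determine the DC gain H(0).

H(0) = 40/7 ≈ 5.714

At s = 0 each factor (s + a) contributes a and each (s^2 + bs + c) contributes c.
H(0) = 25·(8) / ((5) · (7)) = 200/35 = 40/7.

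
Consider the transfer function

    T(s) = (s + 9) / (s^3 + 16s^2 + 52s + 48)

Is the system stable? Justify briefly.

The denominator s^3 + 16s^2 + 52s + 48 factors as (s + 12)(s + 2)^2, giving poles at s = -12, -2, -2.
Since all poles lie strictly in the left half-plane, the system is stable.

stable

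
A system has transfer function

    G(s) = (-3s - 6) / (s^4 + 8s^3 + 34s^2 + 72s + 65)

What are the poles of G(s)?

s = -2 ± j, -2 ± 3j

The poles are the roots of the denominator s^4 + 8s^3 + 34s^2 + 72s + 65 = 0.
No real roots exist; factor into two real quadratics: (s^2 + 4s + 5)(s^2 + 4s + 13) = 0.
Each quadratic gives a conjugate pair via the quadratic formula.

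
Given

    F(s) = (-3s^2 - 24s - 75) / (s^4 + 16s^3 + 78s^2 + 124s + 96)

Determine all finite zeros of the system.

Set the numerator to zero: -3s^2 - 24s - 75 = 0, i.e. -3·(s^2 + 8s + 25) = 0.
Factoring: (s^2 + 8s + 25) = 0.

s = -4 + 3j, -4 - 3j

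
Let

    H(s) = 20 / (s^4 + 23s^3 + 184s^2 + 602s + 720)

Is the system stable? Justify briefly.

stable

The denominator s^4 + 23s^3 + 184s^2 + 602s + 720 factors as (s + 8)(s^2 + 6s + 10)(s + 9), giving poles at s = -8, -3 + j, -3 - j, -9.
Since all poles lie strictly in the left half-plane, the system is stable.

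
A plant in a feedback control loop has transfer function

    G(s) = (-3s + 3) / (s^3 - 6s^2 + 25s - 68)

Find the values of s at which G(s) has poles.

s = 1 ± 4j, 4

The poles are the roots of the denominator s^3 - 6s^2 + 25s - 68 = 0.
Trying s = 4: the polynomial evaluates to 0, so (s - 4) is a factor.
Dividing out leaves s^2 - 2s + 17 = 0.
The quadratic formula then gives s = 1 ± 4j.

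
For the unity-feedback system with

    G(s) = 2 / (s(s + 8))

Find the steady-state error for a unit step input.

e_ss = 0

G(s) has one pole at the origin.
This is a Type 1 system; for a step input the steady-state error is zero.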